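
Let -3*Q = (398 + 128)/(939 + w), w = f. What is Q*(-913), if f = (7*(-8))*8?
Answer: 480238/1473 ≈ 326.03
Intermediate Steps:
f = -448 (f = -56*8 = -448)
w = -448
Q = -526/1473 (Q = -(398 + 128)/(3*(939 - 448)) = -526/(3*491) = -⅓*526/491 = -526/1473 ≈ -0.35709)
Q*(-913) = -526/1473*(-913) = 480238/1473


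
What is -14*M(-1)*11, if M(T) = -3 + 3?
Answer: 0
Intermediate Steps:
M(T) = 0
-14*M(-1)*11 = -14*0*11 = 0*11 = 0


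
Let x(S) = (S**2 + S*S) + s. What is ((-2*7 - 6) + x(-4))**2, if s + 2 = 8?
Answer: 324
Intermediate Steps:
s = 6 (s = -2 + 8 = 6)
x(S) = 6 + 2*S**2 (x(S) = (S**2 + S*S) + 6 = (S**2 + S**2) + 6 = 2*S**2 + 6 = 6 + 2*S**2)
((-2*7 - 6) + x(-4))**2 = ((-2*7 - 6) + (6 + 2*(-4)**2))**2 = ((-14 - 6) + (6 + 2*16))**2 = (-20 + (6 + 32))**2 = (-20 + 38)**2 = 18**2 = 324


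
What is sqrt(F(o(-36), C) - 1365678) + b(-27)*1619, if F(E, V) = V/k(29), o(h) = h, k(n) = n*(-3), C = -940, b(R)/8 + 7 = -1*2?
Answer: -116568 + 11*I*sqrt(85427562)/87 ≈ -1.1657e+5 + 1168.6*I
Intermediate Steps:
b(R) = -72 (b(R) = -56 + 8*(-1*2) = -56 + 8*(-2) = -56 - 16 = -72)
k(n) = -3*n
F(E, V) = -V/87 (F(E, V) = V/((-3*29)) = V/(-87) = V*(-1/87) = -V/87)
sqrt(F(o(-36), C) - 1365678) + b(-27)*1619 = sqrt(-1/87*(-940) - 1365678) - 72*1619 = sqrt(940/87 - 1365678) - 116568 = sqrt(-118813046/87) - 116568 = 11*I*sqrt(85427562)/87 - 116568 = -116568 + 11*I*sqrt(85427562)/87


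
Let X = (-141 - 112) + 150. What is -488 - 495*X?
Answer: 50497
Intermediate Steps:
X = -103 (X = -253 + 150 = -103)
-488 - 495*X = -488 - 495*(-103) = -488 + 50985 = 50497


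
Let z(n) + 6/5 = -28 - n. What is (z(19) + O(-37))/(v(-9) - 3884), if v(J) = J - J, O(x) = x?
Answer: 213/9710 ≈ 0.021936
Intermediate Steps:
z(n) = -146/5 - n (z(n) = -6/5 + (-28 - n) = -146/5 - n)
v(J) = 0
(z(19) + O(-37))/(v(-9) - 3884) = ((-146/5 - 1*19) - 37)/(0 - 3884) = ((-146/5 - 19) - 37)/(-3884) = (-241/5 - 37)*(-1/3884) = -426/5*(-1/3884) = 213/9710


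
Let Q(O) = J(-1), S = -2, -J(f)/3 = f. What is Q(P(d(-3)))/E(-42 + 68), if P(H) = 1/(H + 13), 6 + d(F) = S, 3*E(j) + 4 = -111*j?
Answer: -9/2890 ≈ -0.0031142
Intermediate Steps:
J(f) = -3*f
E(j) = -4/3 - 37*j (E(j) = -4/3 + (-111*j)/3 = -4/3 - 37*j)
d(F) = -8 (d(F) = -6 - 2 = -8)
P(H) = 1/(13 + H)
Q(O) = 3 (Q(O) = -3*(-1) = 3)
Q(P(d(-3)))/E(-42 + 68) = 3/(-4/3 - 37*(-42 + 68)) = 3/(-4/3 - 37*26) = 3/(-4/3 - 962) = 3/(-2890/3) = 3*(-3/2890) = -9/2890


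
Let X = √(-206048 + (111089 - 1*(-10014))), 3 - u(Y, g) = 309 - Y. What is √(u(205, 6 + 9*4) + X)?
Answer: √(-101 + I*√84945) ≈ 10.185 + 14.308*I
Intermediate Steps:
u(Y, g) = -306 + Y (u(Y, g) = 3 - (309 - Y) = 3 + (-309 + Y) = -306 + Y)
X = I*√84945 (X = √(-206048 + (111089 + 10014)) = √(-206048 + 121103) = √(-84945) = I*√84945 ≈ 291.45*I)
√(u(205, 6 + 9*4) + X) = √((-306 + 205) + I*√84945) = √(-101 + I*√84945)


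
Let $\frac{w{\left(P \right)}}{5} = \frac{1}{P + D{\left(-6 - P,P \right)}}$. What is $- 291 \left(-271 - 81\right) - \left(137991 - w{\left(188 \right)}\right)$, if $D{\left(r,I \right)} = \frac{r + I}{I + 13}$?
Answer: $- \frac{447829711}{12594} \approx -35559.0$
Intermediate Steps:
$D{\left(r,I \right)} = \frac{I + r}{13 + I}$
$w{\left(P \right)} = \frac{5}{P - \frac{6}{13 + P}}$ ($w{\left(P \right)} = \frac{5}{P + \frac{P - \left(6 + P\right)}{13 + P}} = \frac{5}{P + \frac{1}{13 + P} \left(-6\right)} = \frac{5}{P - \frac{6}{13 + P}}$)
$- 291 \left(-271 - 81\right) - \left(137991 - w{\left(188 \right)}\right) = - 291 \left(-271 - 81\right) - \left(137991 - \frac{5 \left(13 + 188\right)}{-6 + 188 \left(13 + 188\right)}\right) = \left(-291\right) \left(-352\right) - \left(137991 - 5 \frac{1}{-6 + 188 \cdot 201} \cdot 201\right) = 102432 - \left(137991 - 5 \frac{1}{-6 + 37788} \cdot 201\right) = 102432 - \left(137991 - 5 \cdot \frac{1}{37782} \cdot 201\right) = 102432 - \left(137991 - \frac{335}{12594}\right) = 102432 - \frac{1737858319}{12594} = - \frac{447829711}{12594}$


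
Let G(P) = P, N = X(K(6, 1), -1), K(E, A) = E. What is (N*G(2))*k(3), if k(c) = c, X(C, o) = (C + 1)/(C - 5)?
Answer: 42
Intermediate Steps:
X(C, o) = (1 + C)/(-5 + C)
N = 7 (N = (1 + 6)/(-5 + 6) = 7/1 = 1*7 = 7)
(N*G(2))*k(3) = (7*2)*3 = 14*3 = 42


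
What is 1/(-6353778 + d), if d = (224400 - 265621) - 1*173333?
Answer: -1/6568332 ≈ -1.5225e-7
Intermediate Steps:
d = -214554 (d = -41221 - 173333 = -214554)
1/(-6353778 + d) = 1/(-6353778 - 214554) = 1/(-6568332) = -1/6568332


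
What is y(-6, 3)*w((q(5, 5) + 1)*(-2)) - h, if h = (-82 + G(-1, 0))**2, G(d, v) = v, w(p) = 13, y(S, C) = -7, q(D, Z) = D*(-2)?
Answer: -6815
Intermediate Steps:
q(D, Z) = -2*D
h = 6724 (h = (-82 + 0)**2 = (-82)**2 = 6724)
y(-6, 3)*w((q(5, 5) + 1)*(-2)) - h = -7*13 - 1*6724 = -91 - 6724 = -6815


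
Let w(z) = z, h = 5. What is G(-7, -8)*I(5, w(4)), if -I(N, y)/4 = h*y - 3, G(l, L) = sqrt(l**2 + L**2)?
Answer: -68*sqrt(113) ≈ -722.85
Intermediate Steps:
G(l, L) = sqrt(L**2 + l**2)
I(N, y) = 12 - 20*y (I(N, y) = -4*(5*y - 3) = -4*(-3 + 5*y) = 12 - 20*y)
G(-7, -8)*I(5, w(4)) = sqrt((-8)**2 + (-7)**2)*(12 - 20*4) = sqrt(64 + 49)*(12 - 80) = sqrt(113)*(-68) = -68*sqrt(113)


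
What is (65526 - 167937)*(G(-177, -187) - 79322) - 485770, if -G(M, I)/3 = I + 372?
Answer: 8179797677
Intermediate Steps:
G(M, I) = -1116 - 3*I (G(M, I) = -3*(I + 372) = -3*(372 + I) = -1116 - 3*I)
(65526 - 167937)*(G(-177, -187) - 79322) - 485770 = (65526 - 167937)*((-1116 - 3*(-187)) - 79322) - 485770 = -102411*((-1116 + 561) - 79322) - 485770 = -102411*(-555 - 79322) - 485770 = -102411*(-79877) - 485770 = 8180283447 - 485770 = 8179797677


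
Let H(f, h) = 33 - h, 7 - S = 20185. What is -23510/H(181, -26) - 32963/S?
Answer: -8007457/20178 ≈ -396.84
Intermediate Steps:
S = -20178 (S = 7 - 1*20185 = 7 - 20185 = -20178)
-23510/H(181, -26) - 32963/S = -23510/(33 - 1*(-26)) - 32963/(-20178) = -23510/(33 + 26) - 32963*(-1/20178) = -23510/59 + 32963/20178 = -8007457/20178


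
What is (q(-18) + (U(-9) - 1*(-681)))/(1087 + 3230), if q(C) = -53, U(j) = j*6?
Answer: 574/4317 ≈ 0.13296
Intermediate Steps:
U(j) = 6*j
(q(-18) + (U(-9) - 1*(-681)))/(1087 + 3230) = (-53 + (6*(-9) - 1*(-681)))/(1087 + 3230) = (-53 + (-54 + 681))/4317 = (-53 + 627)*(1/4317) = 574*(1/4317) = 574/4317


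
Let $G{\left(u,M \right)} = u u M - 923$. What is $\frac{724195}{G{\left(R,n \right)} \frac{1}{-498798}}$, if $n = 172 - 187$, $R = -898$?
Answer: $\frac{361227017610}{12096983} \approx 29861.0$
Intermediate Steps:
$n = -15$ ($n = 172 - 187 = -15$)
$G{\left(u,M \right)} = -923 + M u^{2}$ ($G{\left(u,M \right)} = u^{2} M - 923 = M u^{2} - 923 = -923 + M u^{2}$)
$\frac{724195}{G{\left(R,n \right)} \frac{1}{-498798}} = \frac{724195}{\left(-923 - 15 \left(-898\right)^{2}\right) \frac{1}{-498798}} = \frac{724195}{\left(-923 - 12096060\right) \left(- \frac{1}{498798}\right)} = \frac{724195}{\left(-12096983\right) \left(- \frac{1}{498798}\right)} = \frac{724195}{\frac{12096983}{498798}} = 724195 \cdot \frac{498798}{12096983} = \frac{361227017610}{12096983}$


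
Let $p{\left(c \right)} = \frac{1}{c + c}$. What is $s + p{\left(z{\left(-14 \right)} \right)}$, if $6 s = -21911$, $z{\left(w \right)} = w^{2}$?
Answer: $- \frac{4294553}{1176} \approx -3651.8$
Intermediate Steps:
$p{\left(c \right)} = \frac{1}{2 c}$
$s = - \frac{21911}{6}$ ($s = \frac{1}{6} \left(-21911\right) = - \frac{21911}{6} \approx -3651.8$)
$s + p{\left(z{\left(-14 \right)} \right)} = - \frac{21911}{6} + \frac{1}{2 \left(-14\right)^{2}} = - \frac{21911}{6} + \frac{1}{2 \cdot 196} = - \frac{21911}{6} + \frac{1}{2} \cdot \frac{1}{196} = - \frac{21911}{6} + \frac{1}{392} = - \frac{4294553}{1176}$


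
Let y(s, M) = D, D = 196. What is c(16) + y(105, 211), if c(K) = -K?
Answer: 180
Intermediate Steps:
y(s, M) = 196
c(16) + y(105, 211) = -1*16 + 196 = -16 + 196 = 180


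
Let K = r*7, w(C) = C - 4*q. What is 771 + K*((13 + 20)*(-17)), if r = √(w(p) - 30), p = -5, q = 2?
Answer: 771 - 3927*I*√43 ≈ 771.0 - 25751.0*I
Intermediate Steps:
w(C) = -8 + C (w(C) = C - 4*2 = C - 8 = -8 + C)
r = I*√43 (r = √((-8 - 5) - 30) = √(-13 - 30) = √(-43) = I*√43 ≈ 6.5574*I)
K = 7*I*√43 (K = (I*√43)*7 = 7*I*√43 ≈ 45.902*I)
771 + K*((13 + 20)*(-17)) = 771 + (7*I*√43)*((13 + 20)*(-17)) = 771 + (7*I*√43)*(33*(-17)) = 771 + (7*I*√43)*(-561) = 771 - 3927*I*√43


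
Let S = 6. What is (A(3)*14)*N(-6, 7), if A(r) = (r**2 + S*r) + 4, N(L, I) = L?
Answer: -2604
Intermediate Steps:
A(r) = 4 + r**2 + 6*r (A(r) = (r**2 + 6*r) + 4 = 4 + r**2 + 6*r)
(A(3)*14)*N(-6, 7) = ((4 + 3**2 + 6*3)*14)*(-6) = ((4 + 9 + 18)*14)*(-6) = (31*14)*(-6) = 434*(-6) = -2604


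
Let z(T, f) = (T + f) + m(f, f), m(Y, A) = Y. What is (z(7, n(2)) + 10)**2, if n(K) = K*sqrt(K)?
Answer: 321 + 136*sqrt(2) ≈ 513.33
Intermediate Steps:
n(K) = K**(3/2)
z(T, f) = T + 2*f (z(T, f) = (T + f) + f = T + 2*f)
(z(7, n(2)) + 10)**2 = ((7 + 2*2**(3/2)) + 10)**2 = ((7 + 2*(2*sqrt(2))) + 10)**2 = ((7 + 4*sqrt(2)) + 10)**2 = (17 + 4*sqrt(2))**2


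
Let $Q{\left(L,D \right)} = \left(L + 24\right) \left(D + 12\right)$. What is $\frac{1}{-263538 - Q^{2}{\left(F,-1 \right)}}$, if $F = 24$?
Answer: $- \frac{1}{542322} \approx -1.8439 \cdot 10^{-6}$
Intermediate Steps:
$Q{\left(L,D \right)} = \left(12 + D\right) \left(24 + L\right)$ ($Q{\left(L,D \right)} = \left(24 + L\right) \left(12 + D\right) = \left(12 + D\right) \left(24 + L\right)$)
$\frac{1}{-263538 - Q^{2}{\left(F,-1 \right)}} = \frac{1}{-263538 - \left(288 + 12 \cdot 24 + 24 \left(-1\right) - 24\right)^{2}} = \frac{1}{-263538 - \left(288 + 288 - 24 - 24\right)^{2}} = \frac{1}{-263538 - 528^{2}} = \frac{1}{-263538 - 278784} = \frac{1}{-542322} = - \frac{1}{542322}$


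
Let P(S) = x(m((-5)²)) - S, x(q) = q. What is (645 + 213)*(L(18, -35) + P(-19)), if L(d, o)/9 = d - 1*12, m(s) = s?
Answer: 84084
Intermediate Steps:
P(S) = 25 - S (P(S) = (-5)² - S = 25 - S)
L(d, o) = -108 + 9*d (L(d, o) = 9*(d - 1*12) = 9*(d - 12) = 9*(-12 + d) = -108 + 9*d)
(645 + 213)*(L(18, -35) + P(-19)) = (645 + 213)*((-108 + 9*18) + (25 - 1*(-19))) = 858*((-108 + 162) + (25 + 19)) = 858*(54 + 44) = 858*98 = 84084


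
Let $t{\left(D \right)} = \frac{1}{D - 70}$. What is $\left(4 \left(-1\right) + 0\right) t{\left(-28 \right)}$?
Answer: $\frac{2}{49} \approx 0.040816$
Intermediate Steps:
$t{\left(D \right)} = \frac{1}{-70 + D}$
$\left(4 \left(-1\right) + 0\right) t{\left(-28 \right)} = \frac{4 \left(-1\right) + 0}{-70 - 28} = \frac{-4 + 0}{-98} = \left(-4\right) \left(- \frac{1}{98}\right) = \frac{2}{49}$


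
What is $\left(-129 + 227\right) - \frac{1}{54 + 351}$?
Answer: $\frac{39689}{405} \approx 97.998$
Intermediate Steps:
$\left(-129 + 227\right) - \frac{1}{54 + 351} = 98 - \frac{1}{405} = \frac{39689}{405}$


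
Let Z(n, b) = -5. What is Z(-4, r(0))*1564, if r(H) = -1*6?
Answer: -7820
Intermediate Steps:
r(H) = -6
Z(-4, r(0))*1564 = -5*1564 = -7820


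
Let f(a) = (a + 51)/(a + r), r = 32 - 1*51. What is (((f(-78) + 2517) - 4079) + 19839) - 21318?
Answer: -294950/97 ≈ -3040.7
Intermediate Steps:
r = -19 (r = 32 - 51 = -19)
f(a) = (51 + a)/(-19 + a) (f(a) = (a + 51)/(a - 19) = (51 + a)/(-19 + a))
(((f(-78) + 2517) - 4079) + 19839) - 21318 = ((((51 - 78)/(-19 - 78) + 2517) - 4079) + 19839) - 21318 = (((-27/(-97) + 2517) - 4079) + 19839) - 21318 = (((-1/97*(-27) + 2517) - 4079) + 19839) - 21318 = (((27/97 + 2517) - 4079) + 19839) - 21318 = ((244176/97 - 4079) + 19839) - 21318 = (-151487/97 + 19839) - 21318 = 1772896/97 - 21318 = -294950/97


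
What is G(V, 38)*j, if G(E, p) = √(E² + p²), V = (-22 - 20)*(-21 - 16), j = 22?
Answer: 44*√604090 ≈ 34198.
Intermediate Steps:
V = 1554 (V = -42*(-37) = 1554)
G(V, 38)*j = √(1554² + 38²)*22 = √(2414916 + 1444)*22 = √2416360*22 = (2*√604090)*22 = 44*√604090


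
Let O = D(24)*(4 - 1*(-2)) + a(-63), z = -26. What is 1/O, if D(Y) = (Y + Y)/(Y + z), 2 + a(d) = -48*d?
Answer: 1/2878 ≈ 0.00034746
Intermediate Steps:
a(d) = -2 - 48*d
D(Y) = 2*Y/(-26 + Y) (D(Y) = (Y + Y)/(Y - 26) = (2*Y)/(-26 + Y) = 2*Y/(-26 + Y))
O = 2878 (O = (2*24/(-26 + 24))*(4 - 1*(-2)) + (-2 - 48*(-63)) = (2*24/(-2))*(4 + 2) + (-2 + 3024) = (2*24*(-½))*6 + 3022 = -24*6 + 3022 = -144 + 3022 = 2878)
1/O = 1/2878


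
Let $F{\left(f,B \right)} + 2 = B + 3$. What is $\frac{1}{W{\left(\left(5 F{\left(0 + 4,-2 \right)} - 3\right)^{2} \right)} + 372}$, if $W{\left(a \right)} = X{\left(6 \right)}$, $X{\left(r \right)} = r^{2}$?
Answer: $\frac{1}{408} \approx 0.002451$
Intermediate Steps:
$F{\left(f,B \right)} = 1 + B$ ($F{\left(f,B \right)} = -2 + \left(B + 3\right) = -2 + \left(3 + B\right) = 1 + B$)
$W{\left(a \right)} = 36$ ($W{\left(a \right)} = 6^{2} = 36$)
$\frac{1}{W{\left(\left(5 F{\left(0 + 4,-2 \right)} - 3\right)^{2} \right)} + 372} = \frac{1}{36 + 372} = \frac{1}{408}$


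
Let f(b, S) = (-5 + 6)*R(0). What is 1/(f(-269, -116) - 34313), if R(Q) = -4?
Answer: -1/34317 ≈ -2.9140e-5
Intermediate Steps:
f(b, S) = -4 (f(b, S) = (-5 + 6)*(-4) = 1*(-4) = -4)
1/(f(-269, -116) - 34313) = 1/(-4 - 34313) = 1/(-34317) = -1/34317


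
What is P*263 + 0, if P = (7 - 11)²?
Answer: 4208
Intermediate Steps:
P = 16 (P = (-4)² = 16)
P*263 + 0 = 16*263 + 0 = 4208 + 0 = 4208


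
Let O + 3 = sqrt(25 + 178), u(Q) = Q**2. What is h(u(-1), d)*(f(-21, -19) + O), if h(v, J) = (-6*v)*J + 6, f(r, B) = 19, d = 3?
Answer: -192 - 12*sqrt(203) ≈ -362.97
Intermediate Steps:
h(v, J) = 6 - 6*J*v (h(v, J) = -6*J*v + 6 = 6 - 6*J*v)
O = -3 + sqrt(203) (O = -3 + sqrt(25 + 178) = -3 + sqrt(203) ≈ 11.248)
h(u(-1), d)*(f(-21, -19) + O) = (6 - 6*3*(-1)**2)*(19 + (-3 + sqrt(203))) = (6 - 6*3*1)*(16 + sqrt(203)) = (6 - 18)*(16 + sqrt(203)) = -12*(16 + sqrt(203)) = -192 - 12*sqrt(203)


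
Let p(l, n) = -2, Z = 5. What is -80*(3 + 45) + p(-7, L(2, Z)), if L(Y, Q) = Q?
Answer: -3842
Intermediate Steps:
-80*(3 + 45) + p(-7, L(2, Z)) = -80*(3 + 45) - 2 = -80*48 - 2 = -3840 - 2 = -3842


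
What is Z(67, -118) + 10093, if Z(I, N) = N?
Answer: 9975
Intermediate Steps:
Z(67, -118) + 10093 = -118 + 10093 = 9975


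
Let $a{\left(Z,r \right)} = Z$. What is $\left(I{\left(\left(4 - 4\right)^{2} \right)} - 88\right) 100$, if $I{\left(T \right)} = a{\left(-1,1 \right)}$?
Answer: $-8900$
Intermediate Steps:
$I{\left(T \right)} = -1$
$\left(I{\left(\left(4 - 4\right)^{2} \right)} - 88\right) 100 = \left(-1 - 88\right) 100 = \left(-89\right) 100 = -8900$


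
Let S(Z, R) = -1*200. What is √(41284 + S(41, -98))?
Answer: 2*√10271 ≈ 202.69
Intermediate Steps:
S(Z, R) = -200
√(41284 + S(41, -98)) = √(41284 - 200) = √41084 = 2*√10271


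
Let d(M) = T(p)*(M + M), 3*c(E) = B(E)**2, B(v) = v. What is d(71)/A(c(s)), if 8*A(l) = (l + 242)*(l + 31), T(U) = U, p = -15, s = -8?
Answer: -15336/12403 ≈ -1.2365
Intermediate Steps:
c(E) = E**2/3
d(M) = -30*M (d(M) = -15*(M + M) = -30*M)
A(l) = (31 + l)*(242 + l)/8 (A(l) = ((l + 242)*(l + 31))/8 = ((242 + l)*(31 + l))/8 = ((31 + l)*(242 + l))/8 = (31 + l)*(242 + l)/8)
d(71)/A(c(s)) = (-30*71)/(3751/4 + ((1/3)*(-8)**2)**2/8 + 273*((1/3)*(-8)**2)/8) = -2130/(3751/4 + ((1/3)*64)**2/8 + 273*((1/3)*64)/8) = -2130/(3751/4 + (64/3)**2/8 + (273/8)*(64/3)) = -2130/(3751/4 + (1/8)*(4096/9) + 728) = -2130/(3751/4 + 512/9 + 728) = -2130/62015/36 = -2130*36/62015 = -15336/12403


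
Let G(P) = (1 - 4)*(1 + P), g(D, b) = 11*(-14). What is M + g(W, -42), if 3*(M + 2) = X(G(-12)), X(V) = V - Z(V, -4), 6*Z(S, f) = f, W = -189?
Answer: -1303/9 ≈ -144.78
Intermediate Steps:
g(D, b) = -154
Z(S, f) = f/6
G(P) = -3 - 3*P (G(P) = -3*(1 + P) = -3 - 3*P)
X(V) = 2/3 + V (X(V) = V - (-4)/6 = V - 1*(-2/3) = V + 2/3 = 2/3 + V)
M = 83/9 (M = -2 + (2/3 + (-3 - 3*(-12)))/3 = -2 + (2/3 + (-3 + 36))/3 = -2 + (2/3 + 33)/3 = -2 + (1/3)*(101/3) = -2 + 101/9 = 83/9 ≈ 9.2222)
M + g(W, -42) = 83/9 - 154 = -1303/9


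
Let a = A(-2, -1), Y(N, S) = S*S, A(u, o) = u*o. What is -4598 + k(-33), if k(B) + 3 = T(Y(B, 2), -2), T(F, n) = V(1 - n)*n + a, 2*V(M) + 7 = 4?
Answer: -4596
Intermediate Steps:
V(M) = -3/2 (V(M) = -7/2 + (½)*4 = -7/2 + 2 = -3/2)
A(u, o) = o*u
Y(N, S) = S²
a = 2 (a = -1*(-2) = 2)
T(F, n) = 2 - 3*n/2 (T(F, n) = -3*n/2 + 2 = 2 - 3*n/2)
k(B) = 2 (k(B) = -3 + (2 - 3/2*(-2)) = -3 + (2 + 3) = -3 + 5 = 2)
-4598 + k(-33) = -4598 + 2 = -4596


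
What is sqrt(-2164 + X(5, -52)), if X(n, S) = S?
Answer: 2*I*sqrt(554) ≈ 47.074*I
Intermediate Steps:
sqrt(-2164 + X(5, -52)) = sqrt(-2164 - 52) = sqrt(-2216) = 2*I*sqrt(554)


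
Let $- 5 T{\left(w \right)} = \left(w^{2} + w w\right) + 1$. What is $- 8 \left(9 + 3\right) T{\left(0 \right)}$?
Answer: $\frac{96}{5} \approx 19.2$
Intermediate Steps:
$T{\left(w \right)} = - \frac{1}{5} - \frac{2 w^{2}}{5}$ ($T{\left(w \right)} = - \frac{\left(w^{2} + w w\right) + 1}{5} = - \frac{\left(w^{2} + w^{2}\right) + 1}{5} = - \frac{2 w^{2} + 1}{5} = - \frac{1 + 2 w^{2}}{5} = - \frac{1}{5} - \frac{2 w^{2}}{5}$)
$- 8 \left(9 + 3\right) T{\left(0 \right)} = - 8 \left(9 + 3\right) \left(- \frac{1}{5} - \frac{2 \cdot 0^{2}}{5}\right) = \left(-8\right) 12 \left(- \frac{1}{5} - 0\right) = - 96 \left(- \frac{1}{5} + 0\right) = \left(-96\right) \left(- \frac{1}{5}\right) = \frac{96}{5}$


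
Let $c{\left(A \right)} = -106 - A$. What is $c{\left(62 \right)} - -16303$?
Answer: $16135$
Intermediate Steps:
$c{\left(62 \right)} - -16303 = \left(-106 - 62\right) - -16303 = \left(-106 - 62\right) + 16303 = -168 + 16303 = 16135$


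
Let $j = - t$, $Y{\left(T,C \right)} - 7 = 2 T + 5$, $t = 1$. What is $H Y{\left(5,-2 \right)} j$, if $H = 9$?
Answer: $-198$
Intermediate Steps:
$Y{\left(T,C \right)} = 12 + 2 T$ ($Y{\left(T,C \right)} = 7 + \left(2 T + 5\right) = 7 + \left(5 + 2 T\right) = 12 + 2 T$)
$j = -1$ ($j = \left(-1\right) 1 = -1$)
$H Y{\left(5,-2 \right)} j = 9 \left(12 + 2 \cdot 5\right) \left(-1\right) = 9 \left(12 + 10\right) \left(-1\right) = 9 \cdot 22 \left(-1\right) = 198 \left(-1\right) = -198$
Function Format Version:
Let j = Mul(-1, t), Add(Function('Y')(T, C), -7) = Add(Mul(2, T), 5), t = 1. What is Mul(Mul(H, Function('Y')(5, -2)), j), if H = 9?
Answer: -198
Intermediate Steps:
Function('Y')(T, C) = Add(12, Mul(2, T)) (Function('Y')(T, C) = Add(7, Add(Mul(2, T), 5)) = Add(7, Add(5, Mul(2, T))) = Add(12, Mul(2, T)))
j = -1 (j = Mul(-1, 1) = -1)
Mul(Mul(H, Function('Y')(5, -2)), j) = Mul(Mul(9, Add(12, Mul(2, 5))), -1) = Mul(Mul(9, Add(12, 10)), -1) = Mul(Mul(9, 22), -1) = Mul(198, -1) = -198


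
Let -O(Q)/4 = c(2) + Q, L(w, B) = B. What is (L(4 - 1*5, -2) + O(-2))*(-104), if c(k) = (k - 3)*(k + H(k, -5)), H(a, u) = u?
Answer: 624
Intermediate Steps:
c(k) = (-5 + k)*(-3 + k) (c(k) = (k - 3)*(k - 5) = (-3 + k)*(-5 + k) = (-5 + k)*(-3 + k))
O(Q) = -12 - 4*Q (O(Q) = -4*((15 + 2² - 8*2) + Q) = -4*((15 + 4 - 16) + Q) = -4*(3 + Q) = -12 - 4*Q)
(L(4 - 1*5, -2) + O(-2))*(-104) = (-2 + (-12 - 4*(-2)))*(-104) = (-2 + (-12 + 8))*(-104) = (-2 - 4)*(-104) = -6*(-104) = 624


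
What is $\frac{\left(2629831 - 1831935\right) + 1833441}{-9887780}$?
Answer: $- \frac{2631337}{9887780} \approx -0.26612$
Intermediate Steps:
$\frac{\left(2629831 - 1831935\right) + 1833441}{-9887780} = \left(\left(2629831 - 1831935\right) + 1833441\right) \left(- \frac{1}{9887780}\right) = \left(797896 + 1833441\right) \left(- \frac{1}{9887780}\right) = 2631337 \left(- \frac{1}{9887780}\right) = - \frac{2631337}{9887780}$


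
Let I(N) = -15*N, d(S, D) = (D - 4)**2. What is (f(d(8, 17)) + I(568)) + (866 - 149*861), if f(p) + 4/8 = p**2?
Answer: -214765/2 ≈ -1.0738e+5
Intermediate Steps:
d(S, D) = (-4 + D)**2
f(p) = -1/2 + p**2
(f(d(8, 17)) + I(568)) + (866 - 149*861) = ((-1/2 + ((-4 + 17)**2)**2) - 15*568) + (866 - 149*861) = ((-1/2 + (13**2)**2) - 8520) + (866 - 128289) = ((-1/2 + 169**2) - 8520) - 127423 = ((-1/2 + 28561) - 8520) - 127423 = (57121/2 - 8520) - 127423 = 40081/2 - 127423 = -214765/2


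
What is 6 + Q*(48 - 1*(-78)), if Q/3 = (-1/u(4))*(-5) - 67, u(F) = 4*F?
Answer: -201615/8 ≈ -25202.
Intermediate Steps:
Q = -3201/16 (Q = 3*((-1/(4*4))*(-5) - 67) = 3*((-1/16)*(-5) - 67) = 3*(((1/16)*(-1))*(-5) - 67) = 3*(-1/16*(-5) - 67) = 3*(5/16 - 67) = 3*(-1067/16) = -3201/16 ≈ -200.06)
6 + Q*(48 - 1*(-78)) = 6 - 3201*(48 - 1*(-78))/16 = 6 - 3201*(48 + 78)/16 = 6 - 3201/16*126 = 6 - 201663/8 = -201615/8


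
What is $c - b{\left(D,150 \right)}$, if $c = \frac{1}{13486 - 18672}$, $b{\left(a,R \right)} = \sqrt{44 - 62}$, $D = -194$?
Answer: $- \frac{1}{5186} - 3 i \sqrt{2} \approx -0.00019283 - 4.2426 i$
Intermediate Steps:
$b{\left(a,R \right)} = 3 i \sqrt{2}$ ($b{\left(a,R \right)} = \sqrt{-18} = 3 i \sqrt{2}$)
$c = - \frac{1}{5186}$ ($c = \frac{1}{-5186} = - \frac{1}{5186} \approx -0.00019283$)
$c - b{\left(D,150 \right)} = - \frac{1}{5186} - 3 i \sqrt{2}$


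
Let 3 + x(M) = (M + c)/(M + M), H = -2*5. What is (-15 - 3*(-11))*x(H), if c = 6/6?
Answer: -459/10 ≈ -45.900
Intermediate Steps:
c = 1 (c = 6*(⅙) = 1)
H = -10
x(M) = -3 + (1 + M)/(2*M) (x(M) = -3 + (M + 1)/(M + M) = -3 + (1 + M)/((2*M)) = -3 + (1 + M)*(1/(2*M)) = -3 + (1 + M)/(2*M))
(-15 - 3*(-11))*x(H) = (-15 - 3*(-11))*((½)*(1 - 5*(-10))/(-10)) = (-15 + 33)*((½)*(-⅒)*(1 + 50)) = 18*((½)*(-⅒)*51) = 18*(-51/20) = -459/10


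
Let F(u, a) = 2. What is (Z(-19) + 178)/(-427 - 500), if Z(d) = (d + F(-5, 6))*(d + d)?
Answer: -8/9 ≈ -0.88889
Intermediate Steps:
Z(d) = 2*d*(2 + d) (Z(d) = (d + 2)*(d + d) = (2 + d)*(2*d) = 2*d*(2 + d))
(Z(-19) + 178)/(-427 - 500) = (2*(-19)*(2 - 19) + 178)/(-427 - 500) = (2*(-19)*(-17) + 178)/(-927) = (646 + 178)*(-1/927) = 824*(-1/927) = -8/9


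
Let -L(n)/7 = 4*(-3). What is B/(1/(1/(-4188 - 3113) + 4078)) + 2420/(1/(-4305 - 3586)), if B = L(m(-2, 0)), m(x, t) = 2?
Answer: -19560075736/1043 ≈ -1.8754e+7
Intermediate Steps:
L(n) = 84 (L(n) = -28*(-3) = -7*(-12) = 84)
B = 84
B/(1/(1/(-4188 - 3113) + 4078)) + 2420/(1/(-4305 - 3586)) = 84/(1/(1/(-4188 - 3113) + 4078)) + 2420/(1/(-4305 - 3586)) = 84/(1/(1/(-7301) + 4078)) + 2420/(1/(-7891)) = 84/(1/(-1/7301 + 4078)) + 2420/(-1/7891) = 84/(1/(29773477/7301)) + 2420*(-7891) = 84/(7301/29773477) - 19096220 = 84*(29773477/7301) - 19096220 = 357281724/1043 - 19096220 = -19560075736/1043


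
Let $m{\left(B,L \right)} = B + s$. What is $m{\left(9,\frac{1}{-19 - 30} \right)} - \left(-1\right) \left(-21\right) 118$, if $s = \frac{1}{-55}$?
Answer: $- \frac{135796}{55} \approx -2469.0$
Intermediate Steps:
$s = - \frac{1}{55} \approx -0.018182$
$m{\left(B,L \right)} = - \frac{1}{55} + B$ ($m{\left(B,L \right)} = B - \frac{1}{55} = - \frac{1}{55} + B$)
$m{\left(9,\frac{1}{-19 - 30} \right)} - \left(-1\right) \left(-21\right) 118 = \left(- \frac{1}{55} + 9\right) - \left(-1\right) \left(-21\right) 118 = \frac{494}{55} - 21 \cdot 118 = \frac{494}{55} - 2478 = - \frac{135796}{55}$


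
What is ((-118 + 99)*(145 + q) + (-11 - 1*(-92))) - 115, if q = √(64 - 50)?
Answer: -2789 - 19*√14 ≈ -2860.1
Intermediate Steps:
q = √14 ≈ 3.7417
((-118 + 99)*(145 + q) + (-11 - 1*(-92))) - 115 = ((-118 + 99)*(145 + √14) + (-11 - 1*(-92))) - 115 = (-19*(145 + √14) + (-11 + 92)) - 115 = ((-2755 - 19*√14) + 81) - 115 = (-2674 - 19*√14) - 115 = -2789 - 19*√14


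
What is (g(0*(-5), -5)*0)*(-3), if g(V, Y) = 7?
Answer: 0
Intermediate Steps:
(g(0*(-5), -5)*0)*(-3) = (7*0)*(-3) = 0*(-3) = 0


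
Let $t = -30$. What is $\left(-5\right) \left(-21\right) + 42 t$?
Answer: $-1155$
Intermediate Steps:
$\left(-5\right) \left(-21\right) + 42 t = \left(-5\right) \left(-21\right) + 42 \left(-30\right) = 105 - 1260 = -1155$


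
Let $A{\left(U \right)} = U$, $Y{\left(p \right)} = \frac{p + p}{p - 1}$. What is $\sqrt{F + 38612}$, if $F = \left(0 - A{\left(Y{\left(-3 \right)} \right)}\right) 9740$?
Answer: $\sqrt{24002} \approx 154.93$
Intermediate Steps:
$Y{\left(p \right)} = \frac{2 p}{-1 + p}$
$F = -14610$ ($F = \left(0 - 2 \left(-3\right) \frac{1}{-1 - 3}\right) 9740 = \left(0 - 2 \left(-3\right) \frac{1}{-4}\right) 9740 = \left(0 - 2 \left(-3\right) \left(- \frac{1}{4}\right)\right) 9740 = \left(0 - \frac{3}{2}\right) 9740 = \left(- \frac{3}{2}\right) 9740 = -14610$)
$\sqrt{F + 38612} = \sqrt{-14610 + 38612} = \sqrt{24002}$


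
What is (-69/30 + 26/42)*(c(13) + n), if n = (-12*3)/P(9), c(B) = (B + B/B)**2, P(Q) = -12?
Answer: -70247/210 ≈ -334.51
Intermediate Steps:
c(B) = (1 + B)**2 (c(B) = (B + 1)**2 = (1 + B)**2)
n = 3 (n = -12*3/(-12) = -3*12*(-1/12) = -36*(-1/12) = 3)
(-69/30 + 26/42)*(c(13) + n) = (-69/30 + 26/42)*((1 + 13)**2 + 3) = (-69*1/30 + 26*(1/42))*(14**2 + 3) = (-23/10 + 13/21)*(196 + 3) = -353/210*199 = -70247/210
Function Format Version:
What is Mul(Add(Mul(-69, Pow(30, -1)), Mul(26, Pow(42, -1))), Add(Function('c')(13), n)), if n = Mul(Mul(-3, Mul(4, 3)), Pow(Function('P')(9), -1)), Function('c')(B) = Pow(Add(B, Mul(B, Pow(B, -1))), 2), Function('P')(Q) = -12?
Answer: Rational(-70247, 210) ≈ -334.51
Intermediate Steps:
Function('c')(B) = Pow(Add(1, B), 2) (Function('c')(B) = Pow(Add(B, 1), 2) = Pow(Add(1, B), 2))
n = 3 (n = Mul(Mul(-3, Mul(4, 3)), Pow(-12, -1)) = Mul(Mul(-3, 12), Rational(-1, 12)) = Mul(-36, Rational(-1, 12)) = 3)
Mul(Add(Mul(-69, Pow(30, -1)), Mul(26, Pow(42, -1))), Add(Function('c')(13), n)) = Mul(Add(Mul(-69, Pow(30, -1)), Mul(26, Pow(42, -1))), Add(Pow(Add(1, 13), 2), 3)) = Mul(Add(Mul(-69, Rational(1, 30)), Mul(26, Rational(1, 42))), Add(Pow(14, 2), 3)) = Mul(Add(Rational(-23, 10), Rational(13, 21)), Add(196, 3)) = Mul(Rational(-353, 210), 199) = Rational(-70247, 210)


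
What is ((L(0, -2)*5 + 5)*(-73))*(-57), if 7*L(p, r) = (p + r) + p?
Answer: 104025/7 ≈ 14861.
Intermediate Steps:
L(p, r) = r/7 + 2*p/7 (L(p, r) = ((p + r) + p)/7 = (r + 2*p)/7 = r/7 + 2*p/7)
((L(0, -2)*5 + 5)*(-73))*(-57) = ((((1/7)*(-2) + (2/7)*0)*5 + 5)*(-73))*(-57) = (((-2/7 + 0)*5 + 5)*(-73))*(-57) = ((-2/7*5 + 5)*(-73))*(-57) = ((-10/7 + 5)*(-73))*(-57) = ((25/7)*(-73))*(-57) = -1825/7*(-57) = 104025/7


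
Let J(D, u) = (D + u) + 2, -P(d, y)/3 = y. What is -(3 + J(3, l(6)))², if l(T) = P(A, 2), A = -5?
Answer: -4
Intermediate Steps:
P(d, y) = -3*y
l(T) = -6 (l(T) = -3*2 = -6)
J(D, u) = 2 + D + u
-(3 + J(3, l(6)))² = -(3 + (2 + 3 - 6))² = -(3 - 1)² = -1*2² = -1*4 = -4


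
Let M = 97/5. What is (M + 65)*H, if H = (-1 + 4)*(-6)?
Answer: -7596/5 ≈ -1519.2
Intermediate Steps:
M = 97/5 (M = 97*(1/5) = 97/5 ≈ 19.400)
H = -18 (H = 3*(-6) = -18)
(M + 65)*H = (97/5 + 65)*(-18) = (422/5)*(-18) = -7596/5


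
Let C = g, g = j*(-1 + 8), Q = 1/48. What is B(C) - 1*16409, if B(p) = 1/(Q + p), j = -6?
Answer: -33064183/2015 ≈ -16409.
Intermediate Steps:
Q = 1/48 ≈ 0.020833
g = -42 (g = -6*(-1 + 8) = -6*7 = -42)
C = -42
B(p) = 1/(1/48 + p)
B(C) - 1*16409 = 48/(1 + 48*(-42)) - 1*16409 = 48/(1 - 2016) - 16409 = 48/(-2015) - 16409 = 48*(-1/2015) - 16409 = -48/2015 - 16409 = -33064183/2015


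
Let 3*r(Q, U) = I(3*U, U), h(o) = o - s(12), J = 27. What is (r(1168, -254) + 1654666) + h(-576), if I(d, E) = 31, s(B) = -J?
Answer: 4962382/3 ≈ 1.6541e+6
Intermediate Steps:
s(B) = -27 (s(B) = -1*27 = -27)
h(o) = 27 + o (h(o) = o - 1*(-27) = o + 27 = 27 + o)
r(Q, U) = 31/3 (r(Q, U) = (⅓)*31 = 31/3)
(r(1168, -254) + 1654666) + h(-576) = (31/3 + 1654666) + (27 - 576) = 4964029/3 - 549 = 4962382/3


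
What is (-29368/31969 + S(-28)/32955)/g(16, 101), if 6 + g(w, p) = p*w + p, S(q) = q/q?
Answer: -967790471/1802604193845 ≈ -0.00053688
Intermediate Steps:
S(q) = 1
g(w, p) = -6 + p + p*w (g(w, p) = -6 + (p*w + p) = -6 + (p + p*w) = -6 + p + p*w)
(-29368/31969 + S(-28)/32955)/g(16, 101) = (-29368/31969 + 1/32955)/(-6 + 101 + 101*16) = (-29368*1/31969 + 1*(1/32955))/(-6 + 101 + 1616) = (-29368/31969 + 1/32955)/1711 = -967790471/1053538395*1/1711 = -967790471/1802604193845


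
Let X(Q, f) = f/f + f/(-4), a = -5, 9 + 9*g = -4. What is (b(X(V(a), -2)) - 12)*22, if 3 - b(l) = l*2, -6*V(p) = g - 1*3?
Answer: -264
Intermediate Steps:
g = -13/9 (g = -1 + (1/9)*(-4) = -1 - 4/9 = -13/9 ≈ -1.4444)
V(p) = 20/27 (V(p) = -(-13/9 - 1*3)/6 = -(-13/9 - 3)/6 = -1/6*(-40/9) = 20/27)
X(Q, f) = 1 - f/4 (X(Q, f) = 1 + f*(-1/4) = 1 - f/4)
b(l) = 3 - 2*l (b(l) = 3 - l*2 = 3 - 2*l)
(b(X(V(a), -2)) - 12)*22 = ((3 - 2*(1 - 1/4*(-2))) - 12)*22 = ((3 - 2*(1 + 1/2)) - 12)*22 = ((3 - 2*3/2) - 12)*22 = ((3 - 3) - 12)*22 = (0 - 12)*22 = -12*22 = -264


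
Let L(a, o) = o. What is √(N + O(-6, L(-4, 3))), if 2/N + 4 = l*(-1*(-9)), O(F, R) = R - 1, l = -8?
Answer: 5*√114/38 ≈ 1.4049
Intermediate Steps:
O(F, R) = -1 + R
N = -1/38 (N = 2/(-4 - (-8)*(-9)) = 2/(-4 - 8*9) = 2/(-4 - 72) = 2/(-76) = 2*(-1/76) = -1/38 ≈ -0.026316)
√(N + O(-6, L(-4, 3))) = √(-1/38 + (-1 + 3)) = √(-1/38 + 2) = √(75/38) = 5*√114/38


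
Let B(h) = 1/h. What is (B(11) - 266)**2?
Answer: 8555625/121 ≈ 70708.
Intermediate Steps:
(B(11) - 266)**2 = (1/11 - 266)**2 = (-2925/11)**2 = 8555625/121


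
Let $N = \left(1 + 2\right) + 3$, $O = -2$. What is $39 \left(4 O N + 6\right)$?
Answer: $-1638$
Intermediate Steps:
$N = 6$ ($N = 3 + 3 = 6$)
$39 \left(4 O N + 6\right) = 39 \left(4 \left(\left(-2\right) 6\right) + 6\right) = 39 \left(4 \left(-12\right) + 6\right) = 39 \left(-48 + 6\right) = 39 \left(-42\right) = -1638$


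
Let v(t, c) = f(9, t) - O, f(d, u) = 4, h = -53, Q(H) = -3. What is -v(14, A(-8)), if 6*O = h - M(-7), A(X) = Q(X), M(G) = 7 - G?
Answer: -91/6 ≈ -15.167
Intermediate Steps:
A(X) = -3
O = -67/6 (O = (-53 - (7 - 1*(-7)))/6 = (-53 - (7 + 7))/6 = (-53 - 1*14)/6 = (-53 - 14)/6 = (⅙)*(-67) = -67/6 ≈ -11.167)
v(t, c) = 91/6 (v(t, c) = 4 - 1*(-67/6) = 4 + 67/6 = 91/6)
-v(14, A(-8)) = -1*91/6 = -91/6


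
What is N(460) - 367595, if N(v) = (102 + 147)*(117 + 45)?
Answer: -327257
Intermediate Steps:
N(v) = 40338 (N(v) = 249*162 = 40338)
N(460) - 367595 = 40338 - 367595 = -327257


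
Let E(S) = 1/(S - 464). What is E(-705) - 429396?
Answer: -501963925/1169 ≈ -4.2940e+5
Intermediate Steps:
E(S) = 1/(-464 + S)
E(-705) - 429396 = 1/(-464 - 705) - 429396 = 1/(-1169) - 429396 = -1/1169 - 429396 = -501963925/1169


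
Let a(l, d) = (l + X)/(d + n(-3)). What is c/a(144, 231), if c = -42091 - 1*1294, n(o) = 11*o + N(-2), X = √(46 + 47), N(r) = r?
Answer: -58309440/983 + 1214780*√93/2949 ≈ -55345.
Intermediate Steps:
X = √93 ≈ 9.6436
n(o) = -2 + 11*o (n(o) = 11*o - 2 = -2 + 11*o)
c = -43385 (c = -42091 - 1294 = -43385)
a(l, d) = (l + √93)/(-35 + d) (a(l, d) = (l + √93)/(d + (-2 + 11*(-3))) = (l + √93)/(d + (-2 - 33)) = (l + √93)/(d - 35) = (l + √93)/(-35 + d))
c/a(144, 231) = -43385*(-35 + 231)/(144 + √93) = -43385*196/(144 + √93) = -43385/(36/49 + √93/196)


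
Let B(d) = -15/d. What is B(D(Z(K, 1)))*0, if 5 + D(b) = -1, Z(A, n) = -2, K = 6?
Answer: 0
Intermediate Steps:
D(b) = -6 (D(b) = -5 - 1 = -6)
B(D(Z(K, 1)))*0 = -15/(-6)*0 = -15*(-⅙)*0 = (5/2)*0 = 0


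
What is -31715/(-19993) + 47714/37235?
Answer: 2134854027/744439355 ≈ 2.8677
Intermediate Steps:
-31715/(-19993) + 47714/37235 = -31715*(-1/19993) + 47714*(1/37235) = 31715/19993 + 47714/37235 = 2134854027/744439355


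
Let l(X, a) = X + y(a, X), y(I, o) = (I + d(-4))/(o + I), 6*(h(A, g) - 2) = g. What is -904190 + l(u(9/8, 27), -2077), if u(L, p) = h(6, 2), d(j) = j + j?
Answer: -16882973347/18672 ≈ -9.0419e+5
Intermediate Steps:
h(A, g) = 2 + g/6
d(j) = 2*j
y(I, o) = (-8 + I)/(I + o) (y(I, o) = (I + 2*(-4))/(o + I) = (I - 8)/(I + o) = (-8 + I)/(I + o))
u(L, p) = 7/3 (u(L, p) = 2 + (⅙)*2 = 2 + ⅓ = 7/3)
l(X, a) = X + (-8 + a)/(X + a) (l(X, a) = X + (-8 + a)/(a + X) = X + (-8 + a)/(X + a))
-904190 + l(u(9/8, 27), -2077) = -904190 + (-8 - 2077 + 7*(7/3 - 2077)/3)/(7/3 - 2077) = -904190 + (-8 - 2077 + (7/3)*(-6224/3))/(-6224/3) = -904190 - 3*(-8 - 2077 - 43568/9)/6224 = -904190 - 3/6224*(-62333/9) = -904190 + 62333/18672 = -16882973347/18672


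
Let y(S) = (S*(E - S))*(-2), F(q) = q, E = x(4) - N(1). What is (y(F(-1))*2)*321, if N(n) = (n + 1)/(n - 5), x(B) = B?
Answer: 7062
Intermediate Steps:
N(n) = (1 + n)/(-5 + n)
E = 9/2 (E = 4 - (1 + 1)/(-5 + 1) = 4 - 2/(-4) = 4 - (-1)*2/4 = 4 - 1*(-1/2) = 4 + 1/2 = 9/2 ≈ 4.5000)
y(S) = -2*S*(9/2 - S) (y(S) = (S*(9/2 - S))*(-2) = -2*S*(9/2 - S))
(y(F(-1))*2)*321 = (-(-9 + 2*(-1))*2)*321 = (-(-9 - 2)*2)*321 = (-1*(-11)*2)*321 = (11*2)*321 = 22*321 = 7062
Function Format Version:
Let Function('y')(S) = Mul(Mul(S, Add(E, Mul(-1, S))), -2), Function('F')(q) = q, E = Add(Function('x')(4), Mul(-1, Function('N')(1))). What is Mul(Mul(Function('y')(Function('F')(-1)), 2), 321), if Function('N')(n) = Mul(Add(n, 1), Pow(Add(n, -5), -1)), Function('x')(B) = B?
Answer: 7062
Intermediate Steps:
Function('N')(n) = Mul(Pow(Add(-5, n), -1), Add(1, n)) (Function('N')(n) = Mul(Add(1, n), Pow(Add(-5, n), -1)) = Mul(Pow(Add(-5, n), -1), Add(1, n)))
E = Rational(9, 2) (E = Add(4, Mul(-1, Mul(Pow(Add(-5, 1), -1), Add(1, 1)))) = Add(4, Mul(-1, Mul(Pow(-4, -1), 2))) = Add(4, Mul(-1, Mul(Rational(-1, 4), 2))) = Add(4, Mul(-1, Rational(-1, 2))) = Add(4, Rational(1, 2)) = Rational(9, 2) ≈ 4.5000)
Function('y')(S) = Mul(-2, S, Add(Rational(9, 2), Mul(-1, S))) (Function('y')(S) = Mul(Mul(S, Add(Rational(9, 2), Mul(-1, S))), -2) = Mul(-2, S, Add(Rational(9, 2), Mul(-1, S))))
Mul(Mul(Function('y')(Function('F')(-1)), 2), 321) = Mul(Mul(Mul(-1, Add(-9, Mul(2, -1))), 2), 321) = Mul(Mul(Mul(-1, Add(-9, -2)), 2), 321) = Mul(Mul(Mul(-1, -11), 2), 321) = Mul(Mul(11, 2), 321) = Mul(22, 321) = 7062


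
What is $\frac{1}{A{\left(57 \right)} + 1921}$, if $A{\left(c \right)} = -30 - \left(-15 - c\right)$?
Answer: $\frac{1}{1963} \approx 0.00050942$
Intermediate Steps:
$A{\left(c \right)} = -15 + c$ ($A{\left(c \right)} = -30 + \left(15 + c\right) = -15 + c$)
$\frac{1}{A{\left(57 \right)} + 1921} = \frac{1}{\left(-15 + 57\right) + 1921} = \frac{1}{42 + 1921} = \frac{1}{1963}$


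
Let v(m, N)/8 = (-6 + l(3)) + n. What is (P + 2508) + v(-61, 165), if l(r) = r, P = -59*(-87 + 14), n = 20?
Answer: 6951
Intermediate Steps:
P = 4307 (P = -59*(-73) = 4307)
v(m, N) = 136 (v(m, N) = 8*((-6 + 3) + 20) = 8*(-3 + 20) = 8*17 = 136)
(P + 2508) + v(-61, 165) = (4307 + 2508) + 136 = 6815 + 136 = 6951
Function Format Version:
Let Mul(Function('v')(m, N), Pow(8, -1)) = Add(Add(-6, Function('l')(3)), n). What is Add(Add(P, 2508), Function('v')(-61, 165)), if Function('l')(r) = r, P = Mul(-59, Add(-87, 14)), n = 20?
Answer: 6951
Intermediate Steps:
P = 4307 (P = Mul(-59, -73) = 4307)
Function('v')(m, N) = 136 (Function('v')(m, N) = Mul(8, Add(Add(-6, 3), 20)) = Mul(8, Add(-3, 20)) = Mul(8, 17) = 136)
Add(Add(P, 2508), Function('v')(-61, 165)) = Add(Add(4307, 2508), 136) = Add(6815, 136) = 6951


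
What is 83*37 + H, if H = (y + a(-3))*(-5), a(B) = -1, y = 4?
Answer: 3056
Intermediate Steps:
H = -15 (H = (4 - 1)*(-5) = 3*(-5) = -15)
83*37 + H = 83*37 - 15 = 3071 - 15 = 3056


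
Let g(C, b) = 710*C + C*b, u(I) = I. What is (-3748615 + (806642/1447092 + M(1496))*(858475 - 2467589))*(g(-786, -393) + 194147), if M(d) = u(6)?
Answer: 284617154957163860/361773 ≈ 7.8673e+11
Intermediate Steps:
M(d) = 6
(-3748615 + (806642/1447092 + M(1496))*(858475 - 2467589))*(g(-786, -393) + 194147) = (-3748615 + (806642/1447092 + 6)*(858475 - 2467589))*(-786*(710 - 393) + 194147) = (-3748615 + (806642*(1/1447092) + 6)*(-1609114))*(-786*317 + 194147) = (-3748615 + (403321/723546 + 6)*(-1609114))*(-249162 + 194147) = (-3748615 + (4744597/723546)*(-1609114))*(-55015) = (-3748615 - 3817298728529/361773)*(-55015) = -5173446422924/361773*(-55015) = 284617154957163860/361773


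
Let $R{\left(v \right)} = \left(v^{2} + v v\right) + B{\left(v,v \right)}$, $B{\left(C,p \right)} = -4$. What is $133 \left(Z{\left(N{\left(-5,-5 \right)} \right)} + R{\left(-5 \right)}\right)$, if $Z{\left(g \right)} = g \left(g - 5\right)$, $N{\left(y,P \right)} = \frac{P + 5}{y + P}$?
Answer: $6118$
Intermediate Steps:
$N{\left(y,P \right)} = \frac{5 + P}{P + y}$
$R{\left(v \right)} = -4 + 2 v^{2}$ ($R{\left(v \right)} = \left(v^{2} + v v\right) - 4 = \left(v^{2} + v^{2}\right) - 4 = 2 v^{2} - 4 = -4 + 2 v^{2}$)
$Z{\left(g \right)} = g \left(-5 + g\right)$
$133 \left(Z{\left(N{\left(-5,-5 \right)} \right)} + R{\left(-5 \right)}\right) = 133 \left(\frac{5 - 5}{-5 - 5} \left(-5 + \frac{5 - 5}{-5 - 5}\right) - \left(4 - 2 \left(-5\right)^{2}\right)\right) = 133 \left(\frac{1}{-10} \cdot 0 \left(-5 + \frac{1}{-10} \cdot 0\right) + \left(-4 + 2 \cdot 25\right)\right) = 133 \left(\left(- \frac{1}{10}\right) 0 \left(-5 - 0\right) + \left(-4 + 50\right)\right) = 133 \left(0 \left(-5 + 0\right) + 46\right) = 133 \left(0 \left(-5\right) + 46\right) = 133 \left(0 + 46\right) = 133 \cdot 46 = 6118$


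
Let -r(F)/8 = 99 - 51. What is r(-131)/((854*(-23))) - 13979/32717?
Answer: -131006095/321313657 ≈ -0.40772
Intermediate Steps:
r(F) = -384 (r(F) = -8*(99 - 51) = -8*48 = -384)
r(-131)/((854*(-23))) - 13979/32717 = -384/(854*(-23)) - 13979/32717 = -384/(-19642) - 13979*1/32717 = -384*(-1/19642) - 13979/32717 = 192/9821 - 13979/32717 = -131006095/321313657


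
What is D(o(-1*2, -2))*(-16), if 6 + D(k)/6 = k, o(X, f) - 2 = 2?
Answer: 192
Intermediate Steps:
o(X, f) = 4 (o(X, f) = 2 + 2 = 4)
D(k) = -36 + 6*k
D(o(-1*2, -2))*(-16) = (-36 + 6*4)*(-16) = (-36 + 24)*(-16) = -12*(-16) = 192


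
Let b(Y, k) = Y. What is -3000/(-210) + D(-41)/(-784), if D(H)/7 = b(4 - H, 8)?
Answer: 1555/112 ≈ 13.884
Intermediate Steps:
D(H) = 28 - 7*H (D(H) = 7*(4 - H) = 28 - 7*H)
-3000/(-210) + D(-41)/(-784) = -3000/(-210) + (28 - 7*(-41))/(-784) = -3000*(-1/210) + (28 + 287)*(-1/784) = 100/7 + 315*(-1/784) = 100/7 - 45/112 = 1555/112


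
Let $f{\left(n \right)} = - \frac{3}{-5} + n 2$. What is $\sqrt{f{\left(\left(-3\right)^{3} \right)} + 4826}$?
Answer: $\frac{7 \sqrt{2435}}{5} \approx 69.084$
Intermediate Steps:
$f{\left(n \right)} = \frac{3}{5} + 2 n$ ($f{\left(n \right)} = \left(-3\right) \left(- \frac{1}{5}\right) + 2 n = \frac{3}{5} + 2 n$)
$\sqrt{f{\left(\left(-3\right)^{3} \right)} + 4826} = \sqrt{\left(\frac{3}{5} + 2 \left(-3\right)^{3}\right) + 4826} = \sqrt{\left(\frac{3}{5} + 2 \left(-27\right)\right) + 4826} = \sqrt{\left(\frac{3}{5} - 54\right) + 4826} = \sqrt{- \frac{267}{5} + 4826} = \sqrt{\frac{23863}{5}} = \frac{7 \sqrt{2435}}{5}$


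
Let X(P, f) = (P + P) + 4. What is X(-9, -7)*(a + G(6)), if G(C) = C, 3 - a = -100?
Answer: -1526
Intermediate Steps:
a = 103 (a = 3 - 1*(-100) = 3 + 100 = 103)
X(P, f) = 4 + 2*P (X(P, f) = 2*P + 4 = 4 + 2*P)
X(-9, -7)*(a + G(6)) = (4 + 2*(-9))*(103 + 6) = (4 - 18)*109 = -14*109 = -1526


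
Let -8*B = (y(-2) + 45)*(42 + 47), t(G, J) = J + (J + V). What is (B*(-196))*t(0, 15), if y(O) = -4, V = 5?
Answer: 6258035/2 ≈ 3.1290e+6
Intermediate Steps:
t(G, J) = 5 + 2*J (t(G, J) = J + (J + 5) = J + (5 + J) = 5 + 2*J)
B = -3649/8 (B = -(-4 + 45)*(42 + 47)/8 = -41*89/8 = -⅛*3649 = -3649/8 ≈ -456.13)
(B*(-196))*t(0, 15) = (-3649/8*(-196))*(5 + 2*15) = 178801*(5 + 30)/2 = (178801/2)*35 = 6258035/2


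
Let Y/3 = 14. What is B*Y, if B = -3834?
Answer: -161028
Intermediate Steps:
Y = 42 (Y = 3*14 = 42)
B*Y = -3834*42 = -161028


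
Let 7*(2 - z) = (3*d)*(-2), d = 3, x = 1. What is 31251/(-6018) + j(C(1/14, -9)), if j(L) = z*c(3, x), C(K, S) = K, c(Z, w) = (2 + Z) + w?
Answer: 312233/14042 ≈ 22.236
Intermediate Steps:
c(Z, w) = 2 + Z + w
z = 32/7 (z = 2 - 3*3*(-2)/7 = 2 - 9*(-2)/7 = 2 - ⅐*(-18) = 2 + 18/7 = 32/7 ≈ 4.5714)
j(L) = 192/7 (j(L) = 32*(2 + 3 + 1)/7 = (32/7)*6 = 192/7)
31251/(-6018) + j(C(1/14, -9)) = 31251/(-6018) + 192/7 = 31251*(-1/6018) + 192/7 = -10417/2006 + 192/7 = 312233/14042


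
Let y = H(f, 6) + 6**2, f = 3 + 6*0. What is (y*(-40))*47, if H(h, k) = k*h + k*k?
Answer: -169200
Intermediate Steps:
f = 3 (f = 3 + 0 = 3)
H(h, k) = k**2 + h*k (H(h, k) = h*k + k**2 = k**2 + h*k)
y = 90 (y = 6*(3 + 6) + 6**2 = 6*9 + 36 = 54 + 36 = 90)
(y*(-40))*47 = (90*(-40))*47 = -3600*47 = -169200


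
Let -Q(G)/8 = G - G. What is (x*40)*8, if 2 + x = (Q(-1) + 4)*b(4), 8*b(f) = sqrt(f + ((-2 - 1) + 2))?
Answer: -640 + 160*sqrt(3) ≈ -362.87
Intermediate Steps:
b(f) = sqrt(-1 + f)/8 (b(f) = sqrt(f + ((-2 - 1) + 2))/8 = sqrt(f + (-3 + 2))/8 = sqrt(f - 1)/8 = sqrt(-1 + f)/8)
Q(G) = 0 (Q(G) = -8*(G - G) = -8*0 = 0)
x = -2 + sqrt(3)/2 (x = -2 + (0 + 4)*(sqrt(-1 + 4)/8) = -2 + 4*(sqrt(3)/8) = -2 + sqrt(3)/2 ≈ -1.1340)
(x*40)*8 = ((-2 + sqrt(3)/2)*40)*8 = (-80 + 20*sqrt(3))*8 = -640 + 160*sqrt(3)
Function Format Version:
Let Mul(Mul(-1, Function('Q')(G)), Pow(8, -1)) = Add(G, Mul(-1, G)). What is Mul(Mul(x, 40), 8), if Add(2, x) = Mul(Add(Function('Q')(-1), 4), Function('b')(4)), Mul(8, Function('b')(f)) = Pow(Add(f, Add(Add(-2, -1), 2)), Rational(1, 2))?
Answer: Add(-640, Mul(160, Pow(3, Rational(1, 2)))) ≈ -362.87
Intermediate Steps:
Function('b')(f) = Mul(Rational(1, 8), Pow(Add(-1, f), Rational(1, 2))) (Function('b')(f) = Mul(Rational(1, 8), Pow(Add(f, Add(Add(-2, -1), 2)), Rational(1, 2))) = Mul(Rational(1, 8), Pow(Add(f, Add(-3, 2)), Rational(1, 2))) = Mul(Rational(1, 8), Pow(Add(f, -1), Rational(1, 2))) = Mul(Rational(1, 8), Pow(Add(-1, f), Rational(1, 2))))
Function('Q')(G) = 0 (Function('Q')(G) = Mul(-8, Add(G, Mul(-1, G))) = Mul(-8, 0) = 0)
x = Add(-2, Mul(Rational(1, 2), Pow(3, Rational(1, 2)))) (x = Add(-2, Mul(Add(0, 4), Mul(Rational(1, 8), Pow(Add(-1, 4), Rational(1, 2))))) = Add(-2, Mul(4, Mul(Rational(1, 8), Pow(3, Rational(1, 2))))) = Add(-2, Mul(Rational(1, 2), Pow(3, Rational(1, 2)))) ≈ -1.1340)
Mul(Mul(x, 40), 8) = Mul(Mul(Add(-2, Mul(Rational(1, 2), Pow(3, Rational(1, 2)))), 40), 8) = Mul(Add(-80, Mul(20, Pow(3, Rational(1, 2)))), 8) = Add(-640, Mul(160, Pow(3, Rational(1, 2))))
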